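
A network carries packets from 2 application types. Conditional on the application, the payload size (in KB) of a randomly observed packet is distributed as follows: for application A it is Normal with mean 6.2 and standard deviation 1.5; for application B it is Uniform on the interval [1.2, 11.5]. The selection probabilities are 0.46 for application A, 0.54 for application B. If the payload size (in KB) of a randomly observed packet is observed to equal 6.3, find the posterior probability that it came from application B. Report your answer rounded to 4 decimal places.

Likelihoods f(6.3 | ·): A: 0.265371; B: 0.0970874.
Posterior ∝ prior × likelihood. Numerator for B: 0.54·0.0970874 = 0.0524272.
Normalizing constant: 0.46·0.265371 + 0.54·0.0970874 = 0.174498.
P(B | observation) = 0.0524272 / 0.174498 = 0.300446.

0.3004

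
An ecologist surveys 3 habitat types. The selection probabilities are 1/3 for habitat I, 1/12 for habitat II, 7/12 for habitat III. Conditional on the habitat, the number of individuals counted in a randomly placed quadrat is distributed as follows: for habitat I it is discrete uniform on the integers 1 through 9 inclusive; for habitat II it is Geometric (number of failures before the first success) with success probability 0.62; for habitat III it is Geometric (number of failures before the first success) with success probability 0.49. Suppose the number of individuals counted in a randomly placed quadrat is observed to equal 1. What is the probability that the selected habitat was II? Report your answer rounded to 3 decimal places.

Likelihoods P(X=1 | ·): I: 0.111111; II: 0.2356; III: 0.2499.
Posterior ∝ prior × likelihood. Numerator for II: 0.0833333·0.2356 = 0.0196333.
Normalizing constant: 0.333333·0.111111 + 0.0833333·0.2356 + 0.583333·0.2499 = 0.202445.
P(II | observation) = 0.0196333 / 0.202445 = 0.0969809.

0.097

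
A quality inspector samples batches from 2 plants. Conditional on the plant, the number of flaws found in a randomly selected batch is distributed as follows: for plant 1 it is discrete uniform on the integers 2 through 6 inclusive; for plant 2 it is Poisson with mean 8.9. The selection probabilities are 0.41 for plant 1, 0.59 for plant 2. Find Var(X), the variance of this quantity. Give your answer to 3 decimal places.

Per component, 1: μ=4, E[X²]=18; 2: μ=8.9, E[X²]=88.11.
E[X] = 0.41·4 + 0.59·8.9 = 6.891.
E[X²] = 0.41·18 + 0.59·88.11 = 59.3649.
Var(X) = E[X²] − (E[X])² = 59.3649 − 47.4859 = 11.879.

11.879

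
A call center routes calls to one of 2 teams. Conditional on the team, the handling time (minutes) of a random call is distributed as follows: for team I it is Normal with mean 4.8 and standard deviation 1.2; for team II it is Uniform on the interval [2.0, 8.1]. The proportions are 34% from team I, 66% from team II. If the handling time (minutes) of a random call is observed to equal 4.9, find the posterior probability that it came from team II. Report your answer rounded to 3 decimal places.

0.490

Likelihoods f(4.9 | ·): I: 0.3313; II: 0.163934.
Posterior ∝ prior × likelihood. Numerator for II: 0.66·0.163934 = 0.108197.
Normalizing constant: 0.34·0.3313 + 0.66·0.163934 = 0.220839.
P(II | observation) = 0.108197 / 0.220839 = 0.489936.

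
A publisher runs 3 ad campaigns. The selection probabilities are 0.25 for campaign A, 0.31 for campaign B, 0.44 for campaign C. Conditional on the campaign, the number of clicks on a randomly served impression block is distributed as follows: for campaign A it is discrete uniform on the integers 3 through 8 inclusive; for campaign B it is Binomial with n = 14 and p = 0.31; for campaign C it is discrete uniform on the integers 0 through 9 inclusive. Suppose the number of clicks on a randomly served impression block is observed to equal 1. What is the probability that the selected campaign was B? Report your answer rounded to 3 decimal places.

0.197

Likelihoods P(X=1 | ·): A: 0; B: 0.0348761; C: 0.1.
Posterior ∝ prior × likelihood. Numerator for B: 0.31·0.0348761 = 0.0108116.
Normalizing constant: 0.25·0 + 0.31·0.0348761 + 0.44·0.1 = 0.0548116.
P(B | observation) = 0.0108116 / 0.0548116 = 0.19725.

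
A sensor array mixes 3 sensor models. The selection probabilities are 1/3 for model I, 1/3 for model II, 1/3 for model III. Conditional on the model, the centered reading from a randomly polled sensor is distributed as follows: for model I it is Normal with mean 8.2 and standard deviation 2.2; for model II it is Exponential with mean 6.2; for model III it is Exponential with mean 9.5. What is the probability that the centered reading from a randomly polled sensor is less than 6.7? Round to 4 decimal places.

Conditional on each model, P(X < 6.7): I: 0.247677; II: 0.660623; III: 0.506021.
By total probability, P(X < 6.7) = 0.333333·0.247677 + 0.333333·0.660623 + 0.333333·0.506021 = 0.471441.

0.4714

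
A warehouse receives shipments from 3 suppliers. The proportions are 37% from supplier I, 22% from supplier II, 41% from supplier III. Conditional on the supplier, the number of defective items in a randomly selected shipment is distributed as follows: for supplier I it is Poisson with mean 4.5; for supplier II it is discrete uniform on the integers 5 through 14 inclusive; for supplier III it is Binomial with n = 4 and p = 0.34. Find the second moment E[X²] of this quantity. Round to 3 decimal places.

31.954

For each component E[X²] = Var + (mean)², giving I: 24.75; II: 98.5; III: 2.7472.
Overall E[X²] = 0.37·24.75 + 0.22·98.5 + 0.41·2.7472 = 31.9539.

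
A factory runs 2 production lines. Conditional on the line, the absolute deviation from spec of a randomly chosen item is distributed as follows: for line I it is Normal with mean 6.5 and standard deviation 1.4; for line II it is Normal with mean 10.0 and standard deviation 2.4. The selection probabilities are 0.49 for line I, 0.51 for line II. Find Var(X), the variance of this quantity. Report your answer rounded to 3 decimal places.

6.959

Per component, I: μ=6.5, E[X²]=44.21; II: μ=10, E[X²]=105.76.
E[X] = 0.49·6.5 + 0.51·10 = 8.285.
E[X²] = 0.49·44.21 + 0.51·105.76 = 75.6005.
Var(X) = E[X²] − (E[X])² = 75.6005 − 68.6412 = 6.95928.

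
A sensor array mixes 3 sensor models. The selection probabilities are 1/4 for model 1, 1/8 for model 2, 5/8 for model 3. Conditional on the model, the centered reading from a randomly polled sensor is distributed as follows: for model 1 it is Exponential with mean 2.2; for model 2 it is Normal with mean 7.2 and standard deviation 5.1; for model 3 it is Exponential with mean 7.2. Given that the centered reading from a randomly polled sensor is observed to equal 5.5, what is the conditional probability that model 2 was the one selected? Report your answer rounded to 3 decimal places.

0.157

Likelihoods f(5.5 | ·): 1: 0.0373114; 2: 0.0739967; 3: 0.0647016.
Posterior ∝ prior × likelihood. Numerator for 2: 0.125·0.0739967 = 0.00924959.
Normalizing constant: 0.25·0.0373114 + 0.125·0.0739967 + 0.625·0.0647016 = 0.0590159.
P(2 | observation) = 0.00924959 / 0.0590159 = 0.15673.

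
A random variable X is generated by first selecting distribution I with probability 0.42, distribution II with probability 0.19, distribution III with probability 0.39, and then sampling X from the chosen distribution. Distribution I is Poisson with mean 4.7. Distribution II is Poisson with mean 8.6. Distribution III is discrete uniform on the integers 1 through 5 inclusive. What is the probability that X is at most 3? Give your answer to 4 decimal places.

0.3694

Conditional on each component, P(X ≤ 3): I: 0.309684; II: 0.0280926; III: 0.6.
By total probability, P(X ≤ 3) = 0.42·0.309684 + 0.19·0.0280926 + 0.39·0.6 = 0.369405.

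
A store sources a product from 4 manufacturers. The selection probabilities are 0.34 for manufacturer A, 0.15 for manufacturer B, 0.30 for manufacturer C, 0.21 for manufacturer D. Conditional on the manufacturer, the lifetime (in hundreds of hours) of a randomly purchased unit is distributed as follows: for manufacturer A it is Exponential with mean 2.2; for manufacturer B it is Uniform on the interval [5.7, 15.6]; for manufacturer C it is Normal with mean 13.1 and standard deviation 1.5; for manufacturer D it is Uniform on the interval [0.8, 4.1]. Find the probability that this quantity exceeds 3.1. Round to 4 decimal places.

0.5967

Conditional on each manufacturer, P(X > 3.1): A: 0.244365; B: 1; C: 1; D: 0.30303.
By total probability, P(X > 3.1) = 0.34·0.244365 + 0.15·1 + 0.3·1 + 0.21·0.30303 = 0.596721.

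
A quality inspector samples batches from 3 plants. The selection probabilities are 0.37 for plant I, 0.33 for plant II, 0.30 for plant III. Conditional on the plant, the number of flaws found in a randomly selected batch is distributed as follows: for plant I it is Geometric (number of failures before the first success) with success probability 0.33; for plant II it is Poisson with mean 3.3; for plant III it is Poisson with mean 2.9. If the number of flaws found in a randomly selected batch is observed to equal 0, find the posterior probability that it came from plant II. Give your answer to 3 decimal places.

Likelihoods P(X=0 | ·): I: 0.33; II: 0.0368832; III: 0.0550232.
Posterior ∝ prior × likelihood. Numerator for II: 0.33·0.0368832 = 0.0121714.
Normalizing constant: 0.37·0.33 + 0.33·0.0368832 + 0.3·0.0550232 = 0.150778.
P(II | observation) = 0.0121714 / 0.150778 = 0.0807241.

0.081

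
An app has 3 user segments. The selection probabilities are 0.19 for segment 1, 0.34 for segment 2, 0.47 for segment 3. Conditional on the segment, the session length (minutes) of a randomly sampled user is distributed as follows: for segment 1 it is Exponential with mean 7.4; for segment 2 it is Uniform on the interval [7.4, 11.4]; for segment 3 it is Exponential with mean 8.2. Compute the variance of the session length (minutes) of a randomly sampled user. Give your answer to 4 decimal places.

Per component, 1: μ=7.4, E[X²]=109.52; 2: μ=9.4, E[X²]=89.6933; 3: μ=8.2, E[X²]=134.48.
E[X] = 0.19·7.4 + 0.34·9.4 + 0.47·8.2 = 8.456.
E[X²] = 0.19·109.52 + 0.34·89.6933 + 0.47·134.48 = 114.51.
Var(X) = E[X²] − (E[X])² = 114.51 − 71.5039 = 43.0062.

43.0062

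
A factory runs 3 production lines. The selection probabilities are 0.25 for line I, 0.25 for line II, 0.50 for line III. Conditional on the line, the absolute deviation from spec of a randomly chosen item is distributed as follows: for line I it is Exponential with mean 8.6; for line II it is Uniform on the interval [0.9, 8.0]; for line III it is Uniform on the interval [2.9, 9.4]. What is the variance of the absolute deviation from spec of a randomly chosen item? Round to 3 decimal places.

23.489

Per component, I: μ=8.6, E[X²]=147.92; II: μ=4.45, E[X²]=24.0033; III: μ=6.15, E[X²]=41.3433.
E[X] = 0.25·8.6 + 0.25·4.45 + 0.5·6.15 = 6.3375.
E[X²] = 0.25·147.92 + 0.25·24.0033 + 0.5·41.3433 = 63.6525.
Var(X) = E[X²] − (E[X])² = 63.6525 − 40.1639 = 23.4886.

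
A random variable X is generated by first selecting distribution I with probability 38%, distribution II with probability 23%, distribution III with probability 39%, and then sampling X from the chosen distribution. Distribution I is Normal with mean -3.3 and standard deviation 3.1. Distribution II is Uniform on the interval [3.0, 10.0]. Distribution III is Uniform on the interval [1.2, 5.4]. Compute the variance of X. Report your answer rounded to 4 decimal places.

Per component, I: μ=-3.3, E[X²]=20.5; II: μ=6.5, E[X²]=46.3333; III: μ=3.3, E[X²]=12.36.
E[X] = 0.38·-3.3 + 0.23·6.5 + 0.39·3.3 = 1.528.
E[X²] = 0.38·20.5 + 0.23·46.3333 + 0.39·12.36 = 23.2671.
Var(X) = E[X²] − (E[X])² = 23.2671 − 2.33478 = 20.9323.

20.9323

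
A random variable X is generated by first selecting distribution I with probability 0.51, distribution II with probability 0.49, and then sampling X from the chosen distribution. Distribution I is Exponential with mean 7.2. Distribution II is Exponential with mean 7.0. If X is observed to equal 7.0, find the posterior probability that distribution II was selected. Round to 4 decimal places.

Likelihoods f(7.0 | ·): I: 0.0525336; II: 0.0525542.
Posterior ∝ prior × likelihood. Numerator for II: 0.49·0.0525542 = 0.0257516.
Normalizing constant: 0.51·0.0525336 + 0.49·0.0525542 = 0.0525437.
P(II | observation) = 0.0257516 / 0.0525437 = 0.490098.

0.4901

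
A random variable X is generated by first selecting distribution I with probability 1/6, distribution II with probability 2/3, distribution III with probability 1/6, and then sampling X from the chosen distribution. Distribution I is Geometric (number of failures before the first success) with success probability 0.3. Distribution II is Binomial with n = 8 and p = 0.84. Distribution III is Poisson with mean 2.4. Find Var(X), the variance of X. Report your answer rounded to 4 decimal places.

Per component, I: μ=2.33333, E[X²]=13.2222; II: μ=6.72, E[X²]=46.2336; III: μ=2.4, E[X²]=8.16.
E[X] = 0.166667·2.33333 + 0.666667·6.72 + 0.166667·2.4 = 5.26889.
E[X²] = 0.166667·13.2222 + 0.666667·46.2336 + 0.166667·8.16 = 34.3861.
Var(X) = E[X²] − (E[X])² = 34.3861 − 27.7612 = 6.62491.

6.6249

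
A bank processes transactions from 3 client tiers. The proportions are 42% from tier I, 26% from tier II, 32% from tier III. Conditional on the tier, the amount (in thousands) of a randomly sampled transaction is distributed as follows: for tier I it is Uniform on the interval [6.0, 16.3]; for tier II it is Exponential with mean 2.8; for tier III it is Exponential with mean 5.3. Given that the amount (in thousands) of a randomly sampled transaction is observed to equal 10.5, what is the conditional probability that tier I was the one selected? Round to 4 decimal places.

0.7951

Likelihoods f(10.5 | ·): I: 0.0970874; II: 0.00839919; III: 0.0260213.
Posterior ∝ prior × likelihood. Numerator for I: 0.42·0.0970874 = 0.0407767.
Normalizing constant: 0.42·0.0970874 + 0.26·0.00839919 + 0.32·0.0260213 = 0.0512873.
P(I | observation) = 0.0407767 / 0.0512873 = 0.795064.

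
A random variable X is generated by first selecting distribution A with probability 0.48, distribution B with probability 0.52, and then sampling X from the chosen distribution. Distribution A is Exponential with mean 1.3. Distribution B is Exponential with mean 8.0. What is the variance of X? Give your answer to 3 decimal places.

Per component, A: μ=1.3, E[X²]=3.38; B: μ=8, E[X²]=128.
E[X] = 0.48·1.3 + 0.52·8 = 4.784.
E[X²] = 0.48·3.38 + 0.52·128 = 68.1824.
Var(X) = E[X²] − (E[X])² = 68.1824 − 22.8867 = 45.2957.

45.296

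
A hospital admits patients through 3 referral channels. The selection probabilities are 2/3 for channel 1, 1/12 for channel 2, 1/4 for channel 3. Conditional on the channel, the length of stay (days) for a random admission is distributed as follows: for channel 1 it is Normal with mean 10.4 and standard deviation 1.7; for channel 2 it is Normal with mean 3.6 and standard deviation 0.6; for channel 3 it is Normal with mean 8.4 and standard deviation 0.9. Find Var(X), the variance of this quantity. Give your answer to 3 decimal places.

5.875

Per component, 1: μ=10.4, E[X²]=111.05; 2: μ=3.6, E[X²]=13.32; 3: μ=8.4, E[X²]=71.37.
E[X] = 0.666667·10.4 + 0.0833333·3.6 + 0.25·8.4 = 9.33333.
E[X²] = 0.666667·111.05 + 0.0833333·13.32 + 0.25·71.37 = 92.9858.
Var(X) = E[X²] − (E[X])² = 92.9858 − 87.1111 = 5.87472.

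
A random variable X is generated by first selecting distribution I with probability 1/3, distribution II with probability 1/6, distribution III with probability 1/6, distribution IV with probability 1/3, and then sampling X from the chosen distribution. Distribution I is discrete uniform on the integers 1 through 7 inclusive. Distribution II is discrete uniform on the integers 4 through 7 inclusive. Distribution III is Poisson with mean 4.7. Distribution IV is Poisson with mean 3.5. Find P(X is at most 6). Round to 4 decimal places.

Conditional on each component, P(X ≤ 6): I: 0.857143; II: 0.75; III: 0.804605; IV: 0.934712.
By total probability, P(X ≤ 6) = 0.333333·0.857143 + 0.166667·0.75 + 0.166667·0.804605 + 0.333333·0.934712 = 0.856386.

0.8564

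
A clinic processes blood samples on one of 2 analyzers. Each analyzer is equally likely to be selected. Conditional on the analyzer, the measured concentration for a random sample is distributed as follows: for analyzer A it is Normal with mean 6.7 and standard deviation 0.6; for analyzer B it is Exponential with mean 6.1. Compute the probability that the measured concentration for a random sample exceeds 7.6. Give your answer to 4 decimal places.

0.1772

Conditional on each analyzer, P(X > 7.6): A: 0.0668072; B: 0.287681.
By total probability, P(X > 7.6) = 0.5·0.0668072 + 0.5·0.287681 = 0.177244.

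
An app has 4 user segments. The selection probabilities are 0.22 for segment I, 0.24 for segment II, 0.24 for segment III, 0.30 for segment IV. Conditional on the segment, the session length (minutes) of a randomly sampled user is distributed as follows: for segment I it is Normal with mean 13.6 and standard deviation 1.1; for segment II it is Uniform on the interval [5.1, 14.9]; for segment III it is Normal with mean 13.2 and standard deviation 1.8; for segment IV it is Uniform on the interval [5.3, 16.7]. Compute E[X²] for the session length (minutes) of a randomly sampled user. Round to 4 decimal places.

For each component E[X²] = Var + (mean)², giving I: 186.17; II: 108.003; III: 177.48; IV: 131.83.
Overall E[X²] = 0.22·186.17 + 0.24·108.003 + 0.24·177.48 + 0.3·131.83 = 149.022.

149.0224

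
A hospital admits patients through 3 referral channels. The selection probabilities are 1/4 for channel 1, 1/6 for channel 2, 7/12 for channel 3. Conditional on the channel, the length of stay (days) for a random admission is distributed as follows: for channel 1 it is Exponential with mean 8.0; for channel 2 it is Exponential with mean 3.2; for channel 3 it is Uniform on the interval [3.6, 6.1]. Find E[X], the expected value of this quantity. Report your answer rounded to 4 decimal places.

5.3625

Component means — 1: 8; 2: 3.2; 3: 4.85.
E[X] = 0.25·8 + 0.166667·3.2 + 0.583333·4.85 = 5.3625.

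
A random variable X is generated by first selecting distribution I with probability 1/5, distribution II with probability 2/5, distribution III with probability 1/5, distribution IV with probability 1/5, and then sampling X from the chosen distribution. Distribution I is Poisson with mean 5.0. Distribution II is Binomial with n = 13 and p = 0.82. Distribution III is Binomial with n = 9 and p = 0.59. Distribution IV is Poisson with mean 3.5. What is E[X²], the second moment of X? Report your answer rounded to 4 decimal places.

61.4464

For each component E[X²] = Var + (mean)², giving I: 30; II: 115.554; III: 30.3732; IV: 15.75.
Overall E[X²] = 0.2·30 + 0.4·115.554 + 0.2·30.3732 + 0.2·15.75 = 61.4464.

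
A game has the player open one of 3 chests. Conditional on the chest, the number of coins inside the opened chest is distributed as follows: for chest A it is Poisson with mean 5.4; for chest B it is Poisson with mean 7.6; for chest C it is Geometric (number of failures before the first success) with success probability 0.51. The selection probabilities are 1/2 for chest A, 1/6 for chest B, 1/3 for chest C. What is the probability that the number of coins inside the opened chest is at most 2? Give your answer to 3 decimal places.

Conditional on each chest, P(X ≤ 2): A: 0.0947579; B: 0.0187569; C: 0.882351.
By total probability, P(X ≤ 2) = 0.5·0.0947579 + 0.166667·0.0187569 + 0.333333·0.882351 = 0.344622.

0.345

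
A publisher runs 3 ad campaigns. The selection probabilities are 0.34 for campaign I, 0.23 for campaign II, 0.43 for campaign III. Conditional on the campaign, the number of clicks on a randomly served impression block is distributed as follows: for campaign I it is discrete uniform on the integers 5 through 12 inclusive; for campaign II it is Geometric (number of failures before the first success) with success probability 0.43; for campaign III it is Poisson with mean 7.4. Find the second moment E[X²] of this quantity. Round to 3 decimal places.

For each component E[X²] = Var + (mean)², giving I: 77.5; II: 4.83991; III: 62.16.
Overall E[X²] = 0.34·77.5 + 0.23·4.83991 + 0.43·62.16 = 54.192.

54.192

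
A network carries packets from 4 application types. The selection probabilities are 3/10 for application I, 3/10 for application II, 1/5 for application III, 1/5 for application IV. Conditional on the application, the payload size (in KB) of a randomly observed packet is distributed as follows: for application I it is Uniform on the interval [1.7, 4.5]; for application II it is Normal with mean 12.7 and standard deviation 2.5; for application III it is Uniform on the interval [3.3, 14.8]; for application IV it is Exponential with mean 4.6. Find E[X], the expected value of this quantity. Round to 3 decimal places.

Component means — I: 3.1; II: 12.7; III: 9.05; IV: 4.6.
E[X] = 0.3·3.1 + 0.3·12.7 + 0.2·9.05 + 0.2·4.6 = 7.47.

7.470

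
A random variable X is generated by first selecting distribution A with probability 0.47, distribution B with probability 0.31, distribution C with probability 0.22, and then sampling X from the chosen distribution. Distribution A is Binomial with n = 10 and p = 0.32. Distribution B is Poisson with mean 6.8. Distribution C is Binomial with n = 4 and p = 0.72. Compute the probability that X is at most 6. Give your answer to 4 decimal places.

Conditional on each component, P(X ≤ 6): A: 0.984497; B: 0.479916; C: 1.
By total probability, P(X ≤ 6) = 0.47·0.984497 + 0.31·0.479916 + 0.22·1 = 0.831488.

0.8315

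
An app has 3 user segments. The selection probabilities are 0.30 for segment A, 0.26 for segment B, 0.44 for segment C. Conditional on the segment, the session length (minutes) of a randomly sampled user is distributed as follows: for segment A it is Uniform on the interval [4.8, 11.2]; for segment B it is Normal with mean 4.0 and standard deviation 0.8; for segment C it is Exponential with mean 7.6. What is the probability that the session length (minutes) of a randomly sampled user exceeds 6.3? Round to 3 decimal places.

Conditional on each segment, P(X > 6.3): A: 0.765625; B: 0.00202014; C: 0.436509.
By total probability, P(X > 6.3) = 0.3·0.765625 + 0.26·0.00202014 + 0.44·0.436509 = 0.422276.

0.422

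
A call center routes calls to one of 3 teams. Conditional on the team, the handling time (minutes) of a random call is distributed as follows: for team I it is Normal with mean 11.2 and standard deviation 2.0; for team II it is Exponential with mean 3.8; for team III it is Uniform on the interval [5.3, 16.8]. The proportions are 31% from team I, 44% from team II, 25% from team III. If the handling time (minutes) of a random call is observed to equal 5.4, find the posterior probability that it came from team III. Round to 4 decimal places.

0.4295

Likelihoods f(5.4 | ·): I: 0.00297627; II: 0.063542; III: 0.0869565.
Posterior ∝ prior × likelihood. Numerator for III: 0.25·0.0869565 = 0.0217391.
Normalizing constant: 0.31·0.00297627 + 0.44·0.063542 + 0.25·0.0869565 = 0.0506203.
P(III | observation) = 0.0217391 / 0.0506203 = 0.429455.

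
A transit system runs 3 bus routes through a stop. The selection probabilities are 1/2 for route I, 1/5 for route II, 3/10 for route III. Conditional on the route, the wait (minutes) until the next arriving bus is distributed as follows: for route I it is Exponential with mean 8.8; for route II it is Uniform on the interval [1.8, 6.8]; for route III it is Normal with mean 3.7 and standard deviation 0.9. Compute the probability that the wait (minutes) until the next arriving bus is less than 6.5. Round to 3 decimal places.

0.749

Conditional on each route, P(X < 6.5): I: 0.522235; II: 0.94; III: 0.999068.
By total probability, P(X < 6.5) = 0.5·0.522235 + 0.2·0.94 + 0.3·0.999068 = 0.748838.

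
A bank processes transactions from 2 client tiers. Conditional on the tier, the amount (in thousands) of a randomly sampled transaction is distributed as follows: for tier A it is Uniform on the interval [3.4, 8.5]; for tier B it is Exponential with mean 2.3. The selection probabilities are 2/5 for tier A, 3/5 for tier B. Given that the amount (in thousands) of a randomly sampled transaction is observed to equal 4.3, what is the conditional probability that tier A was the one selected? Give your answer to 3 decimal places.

Likelihoods f(4.3 | ·): A: 0.196078; B: 0.0670394.
Posterior ∝ prior × likelihood. Numerator for A: 0.4·0.196078 = 0.0784314.
Normalizing constant: 0.4·0.196078 + 0.6·0.0670394 = 0.118655.
P(A | observation) = 0.0784314 / 0.118655 = 0.661003.

0.661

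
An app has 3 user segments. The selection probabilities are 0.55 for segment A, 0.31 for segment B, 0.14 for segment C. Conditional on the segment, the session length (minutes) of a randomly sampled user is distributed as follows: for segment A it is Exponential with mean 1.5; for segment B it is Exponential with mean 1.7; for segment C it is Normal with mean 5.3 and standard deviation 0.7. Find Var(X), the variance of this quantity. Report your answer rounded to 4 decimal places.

3.8832

Per component, A: μ=1.5, E[X²]=4.5; B: μ=1.7, E[X²]=5.78; C: μ=5.3, E[X²]=28.58.
E[X] = 0.55·1.5 + 0.31·1.7 + 0.14·5.3 = 2.094.
E[X²] = 0.55·4.5 + 0.31·5.78 + 0.14·28.58 = 8.268.
Var(X) = E[X²] − (E[X])² = 8.268 − 4.38484 = 3.88316.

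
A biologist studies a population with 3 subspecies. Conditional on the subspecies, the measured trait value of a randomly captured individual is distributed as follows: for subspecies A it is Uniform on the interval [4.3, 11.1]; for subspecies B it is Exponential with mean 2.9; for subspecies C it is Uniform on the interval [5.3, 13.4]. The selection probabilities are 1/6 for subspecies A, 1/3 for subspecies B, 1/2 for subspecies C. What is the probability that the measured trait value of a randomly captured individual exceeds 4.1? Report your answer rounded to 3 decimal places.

0.748

Conditional on each subspecies, P(X > 4.1): A: 1; B: 0.243219; C: 1.
By total probability, P(X > 4.1) = 0.166667·1 + 0.333333·0.243219 + 0.5·1 = 0.74774.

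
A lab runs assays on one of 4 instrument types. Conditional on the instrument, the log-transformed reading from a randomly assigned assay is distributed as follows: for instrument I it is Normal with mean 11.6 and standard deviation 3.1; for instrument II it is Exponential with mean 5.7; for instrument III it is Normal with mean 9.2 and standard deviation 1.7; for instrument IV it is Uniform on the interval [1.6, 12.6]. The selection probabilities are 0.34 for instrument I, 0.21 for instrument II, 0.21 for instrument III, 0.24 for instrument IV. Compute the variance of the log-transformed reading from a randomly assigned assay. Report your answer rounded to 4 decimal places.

18.5276

Per component, I: μ=11.6, E[X²]=144.17; II: μ=5.7, E[X²]=64.98; III: μ=9.2, E[X²]=87.53; IV: μ=7.1, E[X²]=60.4933.
E[X] = 0.34·11.6 + 0.21·5.7 + 0.21·9.2 + 0.24·7.1 = 8.777.
E[X²] = 0.34·144.17 + 0.21·64.98 + 0.21·87.53 + 0.24·60.4933 = 95.5633.
Var(X) = E[X²] − (E[X])² = 95.5633 − 77.0357 = 18.5276.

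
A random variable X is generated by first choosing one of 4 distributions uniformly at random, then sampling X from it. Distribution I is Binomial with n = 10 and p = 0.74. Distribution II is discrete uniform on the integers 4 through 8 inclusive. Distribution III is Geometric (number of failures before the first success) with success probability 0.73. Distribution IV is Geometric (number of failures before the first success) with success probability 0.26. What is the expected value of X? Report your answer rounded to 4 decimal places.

4.1540

Component means — I: 7.4; II: 6; III: 0.369863; IV: 2.84615.
E[X] = 0.25·7.4 + 0.25·6 + 0.25·0.369863 + 0.25·2.84615 = 4.154.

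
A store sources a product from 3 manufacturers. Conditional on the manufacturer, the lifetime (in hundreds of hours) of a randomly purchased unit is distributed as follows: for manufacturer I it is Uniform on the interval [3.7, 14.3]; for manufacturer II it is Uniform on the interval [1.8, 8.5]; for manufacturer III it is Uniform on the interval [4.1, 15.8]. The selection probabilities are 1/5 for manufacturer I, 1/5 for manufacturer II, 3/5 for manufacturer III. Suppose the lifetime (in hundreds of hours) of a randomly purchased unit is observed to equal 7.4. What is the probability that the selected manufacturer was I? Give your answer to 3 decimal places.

Likelihoods f(7.4 | ·): I: 0.0943396; II: 0.149254; III: 0.0854701.
Posterior ∝ prior × likelihood. Numerator for I: 0.2·0.0943396 = 0.0188679.
Normalizing constant: 0.2·0.0943396 + 0.2·0.149254 + 0.6·0.0854701 = 0.100001.
P(I | observation) = 0.0188679 / 0.100001 = 0.188678.

0.189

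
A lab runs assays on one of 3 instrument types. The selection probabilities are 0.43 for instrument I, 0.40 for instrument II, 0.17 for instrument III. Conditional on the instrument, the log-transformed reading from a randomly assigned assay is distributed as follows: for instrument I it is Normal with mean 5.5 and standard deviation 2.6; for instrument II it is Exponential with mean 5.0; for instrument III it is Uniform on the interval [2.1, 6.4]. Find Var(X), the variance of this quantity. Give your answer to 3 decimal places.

Per component, I: μ=5.5, E[X²]=37.01; II: μ=5, E[X²]=50; III: μ=4.25, E[X²]=19.6033.
E[X] = 0.43·5.5 + 0.4·5 + 0.17·4.25 = 5.0875.
E[X²] = 0.43·37.01 + 0.4·50 + 0.17·19.6033 = 39.2469.
Var(X) = E[X²] − (E[X])² = 39.2469 − 25.8827 = 13.3642.

13.364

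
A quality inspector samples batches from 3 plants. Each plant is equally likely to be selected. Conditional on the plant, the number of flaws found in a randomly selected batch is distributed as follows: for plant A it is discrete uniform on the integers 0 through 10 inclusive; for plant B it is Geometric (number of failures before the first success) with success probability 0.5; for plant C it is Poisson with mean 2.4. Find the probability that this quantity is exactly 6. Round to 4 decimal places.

0.0409

Conditional on each plant, P(X = 6): A: 0.0909091; B: 0.0078125; C: 0.0240784.
By total probability, P(X = 6) = 0.333333·0.0909091 + 0.333333·0.0078125 + 0.333333·0.0240784 = 0.0409333.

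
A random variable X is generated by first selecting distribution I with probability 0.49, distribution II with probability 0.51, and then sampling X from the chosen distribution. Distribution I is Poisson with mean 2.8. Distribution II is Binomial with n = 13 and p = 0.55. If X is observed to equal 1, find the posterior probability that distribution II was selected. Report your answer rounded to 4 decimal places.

0.0030

Likelihoods P(X=1 | ·): I: 0.170268; II: 0.000493011.
Posterior ∝ prior × likelihood. Numerator for II: 0.51·0.000493011 = 0.000251435.
Normalizing constant: 0.49·0.170268 + 0.51·0.000493011 = 0.0836828.
P(II | observation) = 0.000251435 / 0.0836828 = 0.00300462.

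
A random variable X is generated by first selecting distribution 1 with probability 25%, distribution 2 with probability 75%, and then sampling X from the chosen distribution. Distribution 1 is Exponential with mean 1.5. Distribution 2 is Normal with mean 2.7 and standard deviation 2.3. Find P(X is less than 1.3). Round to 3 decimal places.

Conditional on each component, P(X < 1.3): 1: 0.57965; 2: 0.271363.
By total probability, P(X < 1.3) = 0.25·0.57965 + 0.75·0.271363 = 0.348435.

0.348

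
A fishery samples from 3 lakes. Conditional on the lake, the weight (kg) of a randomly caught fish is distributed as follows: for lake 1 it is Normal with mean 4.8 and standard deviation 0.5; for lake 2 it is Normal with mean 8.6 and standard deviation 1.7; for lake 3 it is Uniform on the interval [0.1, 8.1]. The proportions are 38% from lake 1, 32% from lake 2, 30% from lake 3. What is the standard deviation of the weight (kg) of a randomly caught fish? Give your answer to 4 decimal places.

2.5250

Per component, 1: μ=4.8, E[X²]=23.29; 2: μ=8.6, E[X²]=76.85; 3: μ=4.1, E[X²]=22.1433.
E[X] = 0.38·4.8 + 0.32·8.6 + 0.3·4.1 = 5.806.
E[X²] = 0.38·23.29 + 0.32·76.85 + 0.3·22.1433 = 40.0852.
Var(X) = E[X²] − (E[X])² = 40.0852 − 33.7096 = 6.37556.
SD(X) = √6.37556 = 2.52499.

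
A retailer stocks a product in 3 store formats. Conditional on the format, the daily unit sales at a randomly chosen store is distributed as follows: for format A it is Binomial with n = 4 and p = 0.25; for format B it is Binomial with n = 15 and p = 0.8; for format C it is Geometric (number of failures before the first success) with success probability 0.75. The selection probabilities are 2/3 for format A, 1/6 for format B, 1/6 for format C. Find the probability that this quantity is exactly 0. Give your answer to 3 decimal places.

Conditional on each format, P(X = 0): A: 0.316406; B: 3.2768e-11; C: 0.75.
By total probability, P(X = 0) = 0.666667·0.316406 + 0.166667·3.2768e-11 + 0.166667·0.75 = 0.335938.

0.336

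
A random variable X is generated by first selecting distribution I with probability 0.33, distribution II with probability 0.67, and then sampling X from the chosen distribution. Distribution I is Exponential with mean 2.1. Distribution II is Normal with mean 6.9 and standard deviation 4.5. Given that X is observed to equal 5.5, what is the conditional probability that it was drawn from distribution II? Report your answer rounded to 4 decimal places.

Likelihoods f(5.5 | ·): I: 0.0347011; II: 0.0844656.
Posterior ∝ prior × likelihood. Numerator for II: 0.67·0.0844656 = 0.0565919.
Normalizing constant: 0.33·0.0347011 + 0.67·0.0844656 = 0.0680433.
P(II | observation) = 0.0565919 / 0.0680433 = 0.831705.

0.8317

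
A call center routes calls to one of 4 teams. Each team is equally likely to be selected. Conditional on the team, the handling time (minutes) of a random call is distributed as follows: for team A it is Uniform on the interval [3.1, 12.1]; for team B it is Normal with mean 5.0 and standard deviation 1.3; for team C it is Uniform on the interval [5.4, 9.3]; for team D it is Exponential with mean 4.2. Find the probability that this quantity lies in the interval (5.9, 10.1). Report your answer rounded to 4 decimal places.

Conditional on each team, P(5.9 < X < 10.1): A: 0.466667; B: 0.244328; C: 0.871795; D: 0.155138.
By total probability, P(5.9 < X < 10.1) = 0.25·0.466667 + 0.25·0.244328 + 0.25·0.871795 + 0.25·0.155138 = 0.434482.

0.4345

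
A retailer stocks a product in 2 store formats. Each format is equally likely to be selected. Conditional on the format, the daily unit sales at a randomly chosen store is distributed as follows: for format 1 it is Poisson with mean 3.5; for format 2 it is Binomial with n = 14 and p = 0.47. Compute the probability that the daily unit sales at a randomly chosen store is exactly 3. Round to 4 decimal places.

0.1254

Conditional on each format, P(X = 3): 1: 0.215785; 2: 0.0350291.
By total probability, P(X = 3) = 0.5·0.215785 + 0.5·0.0350291 = 0.125407.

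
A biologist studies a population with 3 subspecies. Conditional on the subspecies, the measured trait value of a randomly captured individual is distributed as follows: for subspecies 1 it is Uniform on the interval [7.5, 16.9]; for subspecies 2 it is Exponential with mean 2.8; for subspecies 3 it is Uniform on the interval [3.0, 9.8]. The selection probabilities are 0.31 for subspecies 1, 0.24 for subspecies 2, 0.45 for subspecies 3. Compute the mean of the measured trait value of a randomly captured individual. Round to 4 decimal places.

Component means — 1: 12.2; 2: 2.8; 3: 6.4.
E[X] = 0.31·12.2 + 0.24·2.8 + 0.45·6.4 = 7.334.

7.3340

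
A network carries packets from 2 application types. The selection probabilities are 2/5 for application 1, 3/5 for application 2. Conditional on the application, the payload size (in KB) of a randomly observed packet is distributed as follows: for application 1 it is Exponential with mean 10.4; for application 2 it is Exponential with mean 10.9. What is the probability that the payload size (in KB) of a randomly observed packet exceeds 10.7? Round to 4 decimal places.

Conditional on each application, P(X > 10.7): 1: 0.357419; 2: 0.374692.
By total probability, P(X > 10.7) = 0.4·0.357419 + 0.6·0.374692 = 0.367783.

0.3678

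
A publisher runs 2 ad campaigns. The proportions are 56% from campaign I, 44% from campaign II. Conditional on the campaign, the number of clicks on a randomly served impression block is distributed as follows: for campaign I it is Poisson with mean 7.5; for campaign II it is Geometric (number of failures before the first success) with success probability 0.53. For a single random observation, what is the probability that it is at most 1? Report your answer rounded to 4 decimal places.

Conditional on each campaign, P(X ≤ 1): I: 0.00470122; II: 0.7791.
By total probability, P(X ≤ 1) = 0.56·0.00470122 + 0.44·0.7791 = 0.345437.

0.3454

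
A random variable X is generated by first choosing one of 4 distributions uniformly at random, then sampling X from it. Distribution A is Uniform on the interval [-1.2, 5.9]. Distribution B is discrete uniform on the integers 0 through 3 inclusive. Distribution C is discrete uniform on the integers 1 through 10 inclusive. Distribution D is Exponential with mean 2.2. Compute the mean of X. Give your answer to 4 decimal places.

Component means — A: 2.35; B: 1.5; C: 5.5; D: 2.2.
E[X] = 0.25·2.35 + 0.25·1.5 + 0.25·5.5 + 0.25·2.2 = 2.8875.

2.8875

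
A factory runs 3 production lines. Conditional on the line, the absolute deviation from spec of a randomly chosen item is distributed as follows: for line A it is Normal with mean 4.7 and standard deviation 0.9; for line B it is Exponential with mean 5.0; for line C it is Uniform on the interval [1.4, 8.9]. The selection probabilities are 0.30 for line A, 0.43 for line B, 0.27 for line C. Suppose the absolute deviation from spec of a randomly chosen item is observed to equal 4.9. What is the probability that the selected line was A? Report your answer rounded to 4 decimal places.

0.6552

Likelihoods f(4.9 | ·): A: 0.432458; B: 0.0750622; C: 0.133333.
Posterior ∝ prior × likelihood. Numerator for A: 0.3·0.432458 = 0.129737.
Normalizing constant: 0.3·0.432458 + 0.43·0.0750622 + 0.27·0.133333 = 0.198014.
P(A | observation) = 0.129737 / 0.198014 = 0.655193.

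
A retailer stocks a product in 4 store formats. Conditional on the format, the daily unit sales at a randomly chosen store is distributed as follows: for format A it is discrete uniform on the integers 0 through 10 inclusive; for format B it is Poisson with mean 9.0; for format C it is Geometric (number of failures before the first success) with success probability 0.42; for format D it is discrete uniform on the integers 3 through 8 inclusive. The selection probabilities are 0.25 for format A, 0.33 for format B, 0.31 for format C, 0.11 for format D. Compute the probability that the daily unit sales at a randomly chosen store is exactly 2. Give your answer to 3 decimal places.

0.068

Conditional on each format, P(X = 2): A: 0.0909091; B: 0.0049981; C: 0.141288; D: 0.
By total probability, P(X = 2) = 0.25·0.0909091 + 0.33·0.0049981 + 0.31·0.141288 + 0.11·0 = 0.0681759.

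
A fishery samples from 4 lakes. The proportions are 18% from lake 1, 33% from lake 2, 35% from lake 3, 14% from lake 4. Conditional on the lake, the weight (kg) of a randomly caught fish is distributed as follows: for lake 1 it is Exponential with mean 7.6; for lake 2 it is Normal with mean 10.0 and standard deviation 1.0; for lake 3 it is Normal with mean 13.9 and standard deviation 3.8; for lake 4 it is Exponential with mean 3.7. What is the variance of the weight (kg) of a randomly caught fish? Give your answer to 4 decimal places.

Per component, 1: μ=7.6, E[X²]=115.52; 2: μ=10, E[X²]=101; 3: μ=13.9, E[X²]=207.65; 4: μ=3.7, E[X²]=27.38.
E[X] = 0.18·7.6 + 0.33·10 + 0.35·13.9 + 0.14·3.7 = 10.051.
E[X²] = 0.18·115.52 + 0.33·101 + 0.35·207.65 + 0.14·27.38 = 130.634.
Var(X) = E[X²] − (E[X])² = 130.634 − 101.023 = 29.6117.

29.6117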